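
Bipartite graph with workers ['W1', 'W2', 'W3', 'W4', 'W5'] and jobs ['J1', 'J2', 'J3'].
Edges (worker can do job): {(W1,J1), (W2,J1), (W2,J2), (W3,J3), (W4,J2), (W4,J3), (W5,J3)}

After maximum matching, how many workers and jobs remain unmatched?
Unmatched: 2 workers, 0 jobs

Maximum matching size: 3
Workers: 5 total, 3 matched, 2 unmatched
Jobs: 3 total, 3 matched, 0 unmatched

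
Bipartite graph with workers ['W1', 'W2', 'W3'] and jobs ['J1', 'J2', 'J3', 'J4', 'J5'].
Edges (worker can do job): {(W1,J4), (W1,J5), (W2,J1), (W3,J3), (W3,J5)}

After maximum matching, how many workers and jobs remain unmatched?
Unmatched: 0 workers, 2 jobs

Maximum matching size: 3
Workers: 3 total, 3 matched, 0 unmatched
Jobs: 5 total, 3 matched, 2 unmatched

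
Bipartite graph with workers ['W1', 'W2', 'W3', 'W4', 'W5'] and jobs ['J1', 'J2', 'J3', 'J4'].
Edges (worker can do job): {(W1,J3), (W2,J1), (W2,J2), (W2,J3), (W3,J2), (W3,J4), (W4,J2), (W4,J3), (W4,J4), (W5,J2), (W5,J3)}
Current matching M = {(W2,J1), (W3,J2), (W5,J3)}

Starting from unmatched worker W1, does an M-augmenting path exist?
Yes: W1 → J3 → W5 → J2 → W3 → J4

An M-augmenting path alternates non-matching / matching edges, starting and ending at unmatched vertices.
Path: W1 → J3 → W5 → J2 → W3 → J4
(J4 is unmatched in M, so the path is augmenting.)
Flipping edges along this path would increase |M| from 3 to 4.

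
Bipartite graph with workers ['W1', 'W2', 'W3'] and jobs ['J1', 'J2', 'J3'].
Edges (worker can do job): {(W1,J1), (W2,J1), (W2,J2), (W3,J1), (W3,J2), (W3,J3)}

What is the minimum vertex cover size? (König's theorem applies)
Minimum vertex cover size = 3

By König's theorem: in bipartite graphs,
min vertex cover = max matching = 3

Maximum matching has size 3, so minimum vertex cover also has size 3.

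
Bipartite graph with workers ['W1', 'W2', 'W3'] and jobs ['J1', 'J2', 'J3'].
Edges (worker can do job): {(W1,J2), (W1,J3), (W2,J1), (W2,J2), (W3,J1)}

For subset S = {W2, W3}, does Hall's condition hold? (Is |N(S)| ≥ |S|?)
Yes: |N(S)| = 2, |S| = 2

Subset S = {W2, W3}
Neighbors N(S) = {J1, J2}

|N(S)| = 2, |S| = 2
Hall's condition: |N(S)| ≥ |S| is satisfied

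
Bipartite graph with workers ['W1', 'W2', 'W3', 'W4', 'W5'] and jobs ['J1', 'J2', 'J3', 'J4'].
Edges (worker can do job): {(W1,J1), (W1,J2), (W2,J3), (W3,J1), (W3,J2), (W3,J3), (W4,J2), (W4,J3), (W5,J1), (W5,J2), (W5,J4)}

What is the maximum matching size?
Maximum matching size = 4

Maximum matching: {(W1,J2), (W3,J1), (W4,J3), (W5,J4)}
Size: 4

This assigns 4 workers to 4 distinct jobs.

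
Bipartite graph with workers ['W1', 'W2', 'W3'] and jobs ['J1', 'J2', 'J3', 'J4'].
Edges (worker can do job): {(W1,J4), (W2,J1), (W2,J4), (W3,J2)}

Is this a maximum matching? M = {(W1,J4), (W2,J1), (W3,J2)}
Yes, size 3 is maximum

Proposed matching has size 3.
Maximum matching size for this graph: 3.

This is a maximum matching.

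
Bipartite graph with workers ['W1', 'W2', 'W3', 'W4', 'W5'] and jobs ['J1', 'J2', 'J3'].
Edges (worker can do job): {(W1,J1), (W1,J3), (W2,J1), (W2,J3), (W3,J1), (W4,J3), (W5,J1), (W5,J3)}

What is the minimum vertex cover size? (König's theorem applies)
Minimum vertex cover size = 2

By König's theorem: in bipartite graphs,
min vertex cover = max matching = 2

Maximum matching has size 2, so minimum vertex cover also has size 2.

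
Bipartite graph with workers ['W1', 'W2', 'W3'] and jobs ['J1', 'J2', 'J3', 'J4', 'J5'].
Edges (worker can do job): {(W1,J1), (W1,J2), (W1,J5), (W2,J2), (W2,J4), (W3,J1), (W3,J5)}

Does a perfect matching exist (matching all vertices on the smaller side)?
Yes, perfect matching exists (size 3)

Perfect matching: {(W1,J2), (W2,J4), (W3,J5)}
All 3 vertices on the smaller side are matched.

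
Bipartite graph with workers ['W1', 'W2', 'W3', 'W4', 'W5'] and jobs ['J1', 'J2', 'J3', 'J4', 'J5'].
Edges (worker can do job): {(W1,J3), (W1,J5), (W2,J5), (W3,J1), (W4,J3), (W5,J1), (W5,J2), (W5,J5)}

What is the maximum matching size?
Maximum matching size = 4

Maximum matching: {(W1,J5), (W3,J1), (W4,J3), (W5,J2)}
Size: 4

This assigns 4 workers to 4 distinct jobs.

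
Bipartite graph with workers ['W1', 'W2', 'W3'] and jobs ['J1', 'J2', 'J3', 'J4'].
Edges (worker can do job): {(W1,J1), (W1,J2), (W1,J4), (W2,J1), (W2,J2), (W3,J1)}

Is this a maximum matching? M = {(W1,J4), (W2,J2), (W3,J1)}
Yes, size 3 is maximum

Proposed matching has size 3.
Maximum matching size for this graph: 3.

This is a maximum matching.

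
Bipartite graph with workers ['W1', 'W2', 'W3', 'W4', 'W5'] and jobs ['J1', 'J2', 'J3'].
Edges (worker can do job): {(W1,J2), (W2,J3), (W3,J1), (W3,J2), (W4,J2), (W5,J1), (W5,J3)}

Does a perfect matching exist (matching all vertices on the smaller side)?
Yes, perfect matching exists (size 3)

Perfect matching: {(W3,J1), (W4,J2), (W5,J3)}
All 3 vertices on the smaller side are matched.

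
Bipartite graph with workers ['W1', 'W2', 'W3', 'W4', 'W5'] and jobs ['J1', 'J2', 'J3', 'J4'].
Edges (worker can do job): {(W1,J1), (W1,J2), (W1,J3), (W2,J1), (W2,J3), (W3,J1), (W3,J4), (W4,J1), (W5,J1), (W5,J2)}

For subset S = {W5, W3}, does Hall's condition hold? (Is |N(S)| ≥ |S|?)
Yes: |N(S)| = 3, |S| = 2

Subset S = {W5, W3}
Neighbors N(S) = {J1, J2, J4}

|N(S)| = 3, |S| = 2
Hall's condition: |N(S)| ≥ |S| is satisfied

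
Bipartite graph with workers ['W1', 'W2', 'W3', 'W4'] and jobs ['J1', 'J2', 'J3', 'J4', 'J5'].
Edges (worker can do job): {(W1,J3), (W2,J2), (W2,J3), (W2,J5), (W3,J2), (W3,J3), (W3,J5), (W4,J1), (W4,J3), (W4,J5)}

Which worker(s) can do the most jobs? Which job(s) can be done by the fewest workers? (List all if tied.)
Most versatile: W2, W3, W4 (3 jobs); Least covered: J4 (0 workers)

Worker degrees (jobs they can do): W1:1, W2:3, W3:3, W4:3
Job degrees (workers who can do it): J1:1, J2:2, J3:4, J4:0, J5:3

Maximum worker degree is 3, achieved by: W2, W3, W4
Minimum job degree is 0, achieved by: J4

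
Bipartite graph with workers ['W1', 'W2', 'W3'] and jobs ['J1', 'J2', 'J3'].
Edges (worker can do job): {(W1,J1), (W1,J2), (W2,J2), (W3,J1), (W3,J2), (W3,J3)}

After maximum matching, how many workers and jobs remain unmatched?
Unmatched: 0 workers, 0 jobs

Maximum matching size: 3
Workers: 3 total, 3 matched, 0 unmatched
Jobs: 3 total, 3 matched, 0 unmatched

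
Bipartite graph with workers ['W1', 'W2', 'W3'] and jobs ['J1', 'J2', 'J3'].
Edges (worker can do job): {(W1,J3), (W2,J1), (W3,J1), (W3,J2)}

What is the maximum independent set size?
Maximum independent set = 3

By König's theorem:
- Min vertex cover = Max matching = 3
- Max independent set = Total vertices - Min vertex cover
- Max independent set = 6 - 3 = 3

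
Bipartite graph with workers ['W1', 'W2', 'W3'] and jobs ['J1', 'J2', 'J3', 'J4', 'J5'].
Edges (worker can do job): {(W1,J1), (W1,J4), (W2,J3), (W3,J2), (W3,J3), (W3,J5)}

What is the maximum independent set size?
Maximum independent set = 5

By König's theorem:
- Min vertex cover = Max matching = 3
- Max independent set = Total vertices - Min vertex cover
- Max independent set = 8 - 3 = 5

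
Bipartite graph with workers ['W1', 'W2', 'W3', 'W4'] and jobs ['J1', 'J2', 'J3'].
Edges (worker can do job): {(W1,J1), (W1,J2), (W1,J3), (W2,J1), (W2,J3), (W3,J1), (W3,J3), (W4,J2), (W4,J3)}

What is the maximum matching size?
Maximum matching size = 3

Maximum matching: {(W1,J2), (W3,J1), (W4,J3)}
Size: 3

This assigns 3 workers to 3 distinct jobs.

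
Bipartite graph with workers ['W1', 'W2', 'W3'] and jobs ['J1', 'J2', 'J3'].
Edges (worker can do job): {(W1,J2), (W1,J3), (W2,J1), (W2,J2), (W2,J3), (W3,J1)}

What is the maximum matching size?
Maximum matching size = 3

Maximum matching: {(W1,J3), (W2,J2), (W3,J1)}
Size: 3

This assigns 3 workers to 3 distinct jobs.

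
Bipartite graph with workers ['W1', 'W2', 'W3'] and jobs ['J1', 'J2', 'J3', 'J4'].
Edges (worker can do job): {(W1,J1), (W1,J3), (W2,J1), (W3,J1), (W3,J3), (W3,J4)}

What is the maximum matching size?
Maximum matching size = 3

Maximum matching: {(W1,J3), (W2,J1), (W3,J4)}
Size: 3

This assigns 3 workers to 3 distinct jobs.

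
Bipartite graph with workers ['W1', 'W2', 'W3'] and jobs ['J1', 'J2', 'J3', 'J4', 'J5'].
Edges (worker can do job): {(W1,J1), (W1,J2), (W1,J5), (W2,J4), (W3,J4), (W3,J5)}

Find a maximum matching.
Matching: {(W1,J1), (W2,J4), (W3,J5)}

Maximum matching (size 3):
  W1 → J1
  W2 → J4
  W3 → J5

Each worker is assigned to at most one job, and each job to at most one worker.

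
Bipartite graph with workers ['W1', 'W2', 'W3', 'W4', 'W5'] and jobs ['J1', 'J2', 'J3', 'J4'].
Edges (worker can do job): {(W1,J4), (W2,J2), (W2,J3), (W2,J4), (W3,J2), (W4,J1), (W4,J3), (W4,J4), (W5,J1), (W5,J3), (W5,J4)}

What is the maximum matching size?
Maximum matching size = 4

Maximum matching: {(W1,J4), (W3,J2), (W4,J1), (W5,J3)}
Size: 4

This assigns 4 workers to 4 distinct jobs.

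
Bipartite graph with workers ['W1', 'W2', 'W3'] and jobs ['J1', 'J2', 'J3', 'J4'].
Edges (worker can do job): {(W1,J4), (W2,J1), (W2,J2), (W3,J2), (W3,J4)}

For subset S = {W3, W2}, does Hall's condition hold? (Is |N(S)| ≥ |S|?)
Yes: |N(S)| = 3, |S| = 2

Subset S = {W3, W2}
Neighbors N(S) = {J1, J2, J4}

|N(S)| = 3, |S| = 2
Hall's condition: |N(S)| ≥ |S| is satisfied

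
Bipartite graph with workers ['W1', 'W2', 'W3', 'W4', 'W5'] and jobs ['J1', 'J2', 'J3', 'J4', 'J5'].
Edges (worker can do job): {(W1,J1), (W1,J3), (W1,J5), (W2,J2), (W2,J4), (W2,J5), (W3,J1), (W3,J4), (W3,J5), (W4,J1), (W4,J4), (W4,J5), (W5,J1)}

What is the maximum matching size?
Maximum matching size = 5

Maximum matching: {(W1,J3), (W2,J2), (W3,J4), (W4,J5), (W5,J1)}
Size: 5

This assigns 5 workers to 5 distinct jobs.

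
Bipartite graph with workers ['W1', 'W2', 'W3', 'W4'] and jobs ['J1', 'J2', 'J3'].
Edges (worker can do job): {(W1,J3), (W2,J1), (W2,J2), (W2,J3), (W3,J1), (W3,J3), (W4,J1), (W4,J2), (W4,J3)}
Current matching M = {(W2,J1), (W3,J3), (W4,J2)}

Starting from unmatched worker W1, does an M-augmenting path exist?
No augmenting path from W1

Alternating search from W1 reaches jobs: {J1, J2, J3}.
Every reachable job is already matched in M, and following those matched edges back to workers exposes no further unvisited jobs.
No M-augmenting path from W1 exists.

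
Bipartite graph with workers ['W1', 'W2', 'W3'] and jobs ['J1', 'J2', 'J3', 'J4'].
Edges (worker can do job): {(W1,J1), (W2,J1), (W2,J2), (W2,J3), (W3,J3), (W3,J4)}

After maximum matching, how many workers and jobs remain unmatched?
Unmatched: 0 workers, 1 jobs

Maximum matching size: 3
Workers: 3 total, 3 matched, 0 unmatched
Jobs: 4 total, 3 matched, 1 unmatched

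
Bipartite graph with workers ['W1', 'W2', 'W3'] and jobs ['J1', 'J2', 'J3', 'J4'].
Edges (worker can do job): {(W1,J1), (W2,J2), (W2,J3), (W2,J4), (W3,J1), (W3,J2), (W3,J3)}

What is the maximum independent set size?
Maximum independent set = 4

By König's theorem:
- Min vertex cover = Max matching = 3
- Max independent set = Total vertices - Min vertex cover
- Max independent set = 7 - 3 = 4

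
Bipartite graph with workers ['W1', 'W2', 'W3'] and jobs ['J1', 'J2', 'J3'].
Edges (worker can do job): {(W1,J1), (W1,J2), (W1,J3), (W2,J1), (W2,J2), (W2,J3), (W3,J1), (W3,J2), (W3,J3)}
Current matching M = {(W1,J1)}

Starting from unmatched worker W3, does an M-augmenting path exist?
Yes: W3 → J2

An M-augmenting path alternates non-matching / matching edges, starting and ending at unmatched vertices.
Path: W3 → J2
(J2 is unmatched in M, so the path is augmenting.)
Flipping edges along this path would increase |M| from 1 to 2.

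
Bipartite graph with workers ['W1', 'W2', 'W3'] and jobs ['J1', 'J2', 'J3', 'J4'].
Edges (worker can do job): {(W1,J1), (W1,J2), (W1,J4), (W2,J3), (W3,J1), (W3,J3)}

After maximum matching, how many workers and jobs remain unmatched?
Unmatched: 0 workers, 1 jobs

Maximum matching size: 3
Workers: 3 total, 3 matched, 0 unmatched
Jobs: 4 total, 3 matched, 1 unmatched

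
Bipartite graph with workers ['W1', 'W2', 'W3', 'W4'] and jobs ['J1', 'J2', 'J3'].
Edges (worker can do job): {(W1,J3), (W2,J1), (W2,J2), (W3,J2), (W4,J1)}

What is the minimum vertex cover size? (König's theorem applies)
Minimum vertex cover size = 3

By König's theorem: in bipartite graphs,
min vertex cover = max matching = 3

Maximum matching has size 3, so minimum vertex cover also has size 3.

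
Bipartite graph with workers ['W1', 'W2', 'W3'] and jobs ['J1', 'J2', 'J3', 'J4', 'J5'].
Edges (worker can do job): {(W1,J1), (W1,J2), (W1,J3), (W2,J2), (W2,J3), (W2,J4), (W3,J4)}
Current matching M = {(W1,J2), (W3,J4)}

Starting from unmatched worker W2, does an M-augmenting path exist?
Yes: W2 → J3

An M-augmenting path alternates non-matching / matching edges, starting and ending at unmatched vertices.
Path: W2 → J3
(J3 is unmatched in M, so the path is augmenting.)
Flipping edges along this path would increase |M| from 2 to 3.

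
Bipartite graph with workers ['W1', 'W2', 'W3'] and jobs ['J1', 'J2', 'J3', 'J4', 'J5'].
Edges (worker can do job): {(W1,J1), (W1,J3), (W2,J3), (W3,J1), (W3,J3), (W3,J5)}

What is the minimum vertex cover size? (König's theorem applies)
Minimum vertex cover size = 3

By König's theorem: in bipartite graphs,
min vertex cover = max matching = 3

Maximum matching has size 3, so minimum vertex cover also has size 3.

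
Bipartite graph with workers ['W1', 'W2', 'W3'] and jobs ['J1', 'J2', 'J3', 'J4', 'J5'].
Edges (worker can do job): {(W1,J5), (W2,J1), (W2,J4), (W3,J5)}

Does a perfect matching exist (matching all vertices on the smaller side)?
No, maximum matching has size 2 < 3

Maximum matching has size 2, need 3 for perfect matching.
Unmatched workers: ['W1']
Unmatched jobs: ['J3', 'J2', 'J4']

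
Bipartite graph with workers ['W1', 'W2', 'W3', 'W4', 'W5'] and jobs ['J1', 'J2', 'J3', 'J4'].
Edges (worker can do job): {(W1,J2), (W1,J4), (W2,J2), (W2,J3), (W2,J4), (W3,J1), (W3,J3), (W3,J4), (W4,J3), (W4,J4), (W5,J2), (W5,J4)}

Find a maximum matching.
Matching: {(W1,J2), (W3,J1), (W4,J3), (W5,J4)}

Maximum matching (size 4):
  W1 → J2
  W3 → J1
  W4 → J3
  W5 → J4

Each worker is assigned to at most one job, and each job to at most one worker.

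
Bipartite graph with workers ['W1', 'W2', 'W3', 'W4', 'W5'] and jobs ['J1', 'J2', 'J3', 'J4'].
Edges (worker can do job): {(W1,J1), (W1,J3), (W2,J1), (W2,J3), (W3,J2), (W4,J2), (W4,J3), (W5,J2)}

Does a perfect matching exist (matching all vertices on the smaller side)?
No, maximum matching has size 3 < 4

Maximum matching has size 3, need 4 for perfect matching.
Unmatched workers: ['W5', 'W2']
Unmatched jobs: ['J4']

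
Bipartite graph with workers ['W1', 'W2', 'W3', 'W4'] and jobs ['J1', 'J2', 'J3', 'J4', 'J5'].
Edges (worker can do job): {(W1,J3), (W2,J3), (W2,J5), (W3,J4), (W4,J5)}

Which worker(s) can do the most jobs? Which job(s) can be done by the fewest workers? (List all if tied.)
Most versatile: W2 (2 jobs); Least covered: J1, J2 (0 workers)

Worker degrees (jobs they can do): W1:1, W2:2, W3:1, W4:1
Job degrees (workers who can do it): J1:0, J2:0, J3:2, J4:1, J5:2

Maximum worker degree is 2, achieved by: W2
Minimum job degree is 0, achieved by: J1, J2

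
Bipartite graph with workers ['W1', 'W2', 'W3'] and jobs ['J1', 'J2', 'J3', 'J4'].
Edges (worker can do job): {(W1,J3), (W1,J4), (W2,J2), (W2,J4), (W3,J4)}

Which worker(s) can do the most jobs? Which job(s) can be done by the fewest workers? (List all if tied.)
Most versatile: W1, W2 (2 jobs); Least covered: J1 (0 workers)

Worker degrees (jobs they can do): W1:2, W2:2, W3:1
Job degrees (workers who can do it): J1:0, J2:1, J3:1, J4:3

Maximum worker degree is 2, achieved by: W1, W2
Minimum job degree is 0, achieved by: J1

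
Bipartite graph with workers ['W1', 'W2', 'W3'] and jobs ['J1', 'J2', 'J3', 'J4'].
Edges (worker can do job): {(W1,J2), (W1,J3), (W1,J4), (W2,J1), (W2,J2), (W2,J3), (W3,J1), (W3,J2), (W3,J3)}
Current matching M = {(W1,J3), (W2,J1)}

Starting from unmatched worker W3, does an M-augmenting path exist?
Yes: W3 → J2

An M-augmenting path alternates non-matching / matching edges, starting and ending at unmatched vertices.
Path: W3 → J2
(J2 is unmatched in M, so the path is augmenting.)
Flipping edges along this path would increase |M| from 2 to 3.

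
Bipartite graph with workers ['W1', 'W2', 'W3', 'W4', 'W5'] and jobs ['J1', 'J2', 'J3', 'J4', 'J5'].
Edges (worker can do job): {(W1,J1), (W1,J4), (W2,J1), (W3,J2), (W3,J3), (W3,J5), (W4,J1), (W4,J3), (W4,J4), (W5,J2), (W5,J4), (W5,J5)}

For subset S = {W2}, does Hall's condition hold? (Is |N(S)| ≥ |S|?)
Yes: |N(S)| = 1, |S| = 1

Subset S = {W2}
Neighbors N(S) = {J1}

|N(S)| = 1, |S| = 1
Hall's condition: |N(S)| ≥ |S| is satisfied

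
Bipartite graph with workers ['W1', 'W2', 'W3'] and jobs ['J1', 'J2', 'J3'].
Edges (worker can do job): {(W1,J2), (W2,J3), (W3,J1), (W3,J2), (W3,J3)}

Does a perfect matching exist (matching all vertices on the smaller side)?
Yes, perfect matching exists (size 3)

Perfect matching: {(W1,J2), (W2,J3), (W3,J1)}
All 3 vertices on the smaller side are matched.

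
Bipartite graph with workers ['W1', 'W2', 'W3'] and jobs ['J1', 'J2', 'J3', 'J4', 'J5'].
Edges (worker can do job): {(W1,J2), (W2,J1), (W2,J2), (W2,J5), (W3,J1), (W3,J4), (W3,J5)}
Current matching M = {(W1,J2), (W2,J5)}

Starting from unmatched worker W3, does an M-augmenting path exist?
Yes: W3 → J1

An M-augmenting path alternates non-matching / matching edges, starting and ending at unmatched vertices.
Path: W3 → J1
(J1 is unmatched in M, so the path is augmenting.)
Flipping edges along this path would increase |M| from 2 to 3.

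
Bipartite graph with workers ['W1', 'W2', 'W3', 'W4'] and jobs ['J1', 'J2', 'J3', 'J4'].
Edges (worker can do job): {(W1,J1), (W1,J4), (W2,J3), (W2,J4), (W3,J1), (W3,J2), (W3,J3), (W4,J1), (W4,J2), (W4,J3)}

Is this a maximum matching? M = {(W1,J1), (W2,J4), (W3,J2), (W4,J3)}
Yes, size 4 is maximum

Proposed matching has size 4.
Maximum matching size for this graph: 4.

This is a maximum matching.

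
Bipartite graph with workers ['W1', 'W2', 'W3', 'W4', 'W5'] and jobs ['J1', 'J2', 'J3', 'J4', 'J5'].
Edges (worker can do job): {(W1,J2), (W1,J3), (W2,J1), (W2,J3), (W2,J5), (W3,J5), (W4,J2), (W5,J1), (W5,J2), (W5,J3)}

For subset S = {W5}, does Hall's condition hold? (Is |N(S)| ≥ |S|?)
Yes: |N(S)| = 3, |S| = 1

Subset S = {W5}
Neighbors N(S) = {J1, J2, J3}

|N(S)| = 3, |S| = 1
Hall's condition: |N(S)| ≥ |S| is satisfied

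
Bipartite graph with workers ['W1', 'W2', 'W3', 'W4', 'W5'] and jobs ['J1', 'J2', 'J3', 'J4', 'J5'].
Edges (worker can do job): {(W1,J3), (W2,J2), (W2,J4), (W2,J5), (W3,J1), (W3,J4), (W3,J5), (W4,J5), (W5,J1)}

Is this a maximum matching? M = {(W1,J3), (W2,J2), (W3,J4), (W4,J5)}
No, size 4 is not maximum

Proposed matching has size 4.
Maximum matching size for this graph: 5.

This is NOT maximum - can be improved to size 5.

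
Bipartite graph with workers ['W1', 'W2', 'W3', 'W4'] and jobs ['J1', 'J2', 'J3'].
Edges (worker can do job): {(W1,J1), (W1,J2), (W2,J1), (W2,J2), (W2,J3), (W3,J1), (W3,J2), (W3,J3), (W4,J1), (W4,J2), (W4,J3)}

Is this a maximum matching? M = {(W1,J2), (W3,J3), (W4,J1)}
Yes, size 3 is maximum

Proposed matching has size 3.
Maximum matching size for this graph: 3.

This is a maximum matching.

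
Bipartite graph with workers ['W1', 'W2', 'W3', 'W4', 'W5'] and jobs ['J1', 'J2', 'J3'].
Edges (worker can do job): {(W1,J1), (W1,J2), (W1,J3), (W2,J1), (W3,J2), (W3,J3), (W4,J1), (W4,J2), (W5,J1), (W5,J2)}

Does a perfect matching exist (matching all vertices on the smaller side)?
Yes, perfect matching exists (size 3)

Perfect matching: {(W3,J3), (W4,J1), (W5,J2)}
All 3 vertices on the smaller side are matched.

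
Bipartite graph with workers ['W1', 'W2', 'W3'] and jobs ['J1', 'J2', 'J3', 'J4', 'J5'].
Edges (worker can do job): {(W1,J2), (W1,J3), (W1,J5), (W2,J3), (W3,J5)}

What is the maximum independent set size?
Maximum independent set = 5

By König's theorem:
- Min vertex cover = Max matching = 3
- Max independent set = Total vertices - Min vertex cover
- Max independent set = 8 - 3 = 5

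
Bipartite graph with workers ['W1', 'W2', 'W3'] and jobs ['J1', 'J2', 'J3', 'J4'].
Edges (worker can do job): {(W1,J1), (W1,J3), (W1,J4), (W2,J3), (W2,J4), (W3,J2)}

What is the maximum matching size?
Maximum matching size = 3

Maximum matching: {(W1,J3), (W2,J4), (W3,J2)}
Size: 3

This assigns 3 workers to 3 distinct jobs.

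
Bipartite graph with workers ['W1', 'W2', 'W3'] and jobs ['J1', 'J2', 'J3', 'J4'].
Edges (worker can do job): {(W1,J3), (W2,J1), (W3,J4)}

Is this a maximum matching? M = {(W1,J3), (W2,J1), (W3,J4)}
Yes, size 3 is maximum

Proposed matching has size 3.
Maximum matching size for this graph: 3.

This is a maximum matching.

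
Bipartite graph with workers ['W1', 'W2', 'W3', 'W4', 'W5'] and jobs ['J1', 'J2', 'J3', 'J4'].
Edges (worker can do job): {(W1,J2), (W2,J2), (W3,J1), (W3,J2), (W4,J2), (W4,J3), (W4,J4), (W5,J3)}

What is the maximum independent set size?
Maximum independent set = 5

By König's theorem:
- Min vertex cover = Max matching = 4
- Max independent set = Total vertices - Min vertex cover
- Max independent set = 9 - 4 = 5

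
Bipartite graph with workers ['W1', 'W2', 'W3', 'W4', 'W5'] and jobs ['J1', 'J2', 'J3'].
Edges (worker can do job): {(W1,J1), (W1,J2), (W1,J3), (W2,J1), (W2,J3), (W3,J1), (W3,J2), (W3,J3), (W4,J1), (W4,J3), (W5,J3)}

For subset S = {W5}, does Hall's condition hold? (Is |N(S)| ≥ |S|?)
Yes: |N(S)| = 1, |S| = 1

Subset S = {W5}
Neighbors N(S) = {J3}

|N(S)| = 1, |S| = 1
Hall's condition: |N(S)| ≥ |S| is satisfied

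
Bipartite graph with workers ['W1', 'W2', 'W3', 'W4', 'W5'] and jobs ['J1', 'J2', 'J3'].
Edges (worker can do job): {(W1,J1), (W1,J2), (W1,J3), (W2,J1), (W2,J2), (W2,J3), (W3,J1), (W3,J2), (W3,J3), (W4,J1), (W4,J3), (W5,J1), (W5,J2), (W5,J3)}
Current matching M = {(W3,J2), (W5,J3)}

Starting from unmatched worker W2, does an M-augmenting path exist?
Yes: W2 → J2 → W3 → J3 → W5 → J1

An M-augmenting path alternates non-matching / matching edges, starting and ending at unmatched vertices.
Path: W2 → J2 → W3 → J3 → W5 → J1
(J1 is unmatched in M, so the path is augmenting.)
Flipping edges along this path would increase |M| from 2 to 3.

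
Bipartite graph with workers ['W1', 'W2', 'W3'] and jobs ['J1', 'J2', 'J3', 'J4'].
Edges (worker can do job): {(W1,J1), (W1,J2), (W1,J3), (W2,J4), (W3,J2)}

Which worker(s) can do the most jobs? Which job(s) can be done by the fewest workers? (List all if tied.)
Most versatile: W1 (3 jobs); Least covered: J1, J3, J4 (1 workers)

Worker degrees (jobs they can do): W1:3, W2:1, W3:1
Job degrees (workers who can do it): J1:1, J2:2, J3:1, J4:1

Maximum worker degree is 3, achieved by: W1
Minimum job degree is 1, achieved by: J1, J3, J4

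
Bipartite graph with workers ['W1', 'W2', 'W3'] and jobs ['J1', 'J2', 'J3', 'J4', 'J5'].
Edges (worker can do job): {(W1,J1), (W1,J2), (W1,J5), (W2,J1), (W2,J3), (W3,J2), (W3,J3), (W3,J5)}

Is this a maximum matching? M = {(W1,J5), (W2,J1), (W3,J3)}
Yes, size 3 is maximum

Proposed matching has size 3.
Maximum matching size for this graph: 3.

This is a maximum matching.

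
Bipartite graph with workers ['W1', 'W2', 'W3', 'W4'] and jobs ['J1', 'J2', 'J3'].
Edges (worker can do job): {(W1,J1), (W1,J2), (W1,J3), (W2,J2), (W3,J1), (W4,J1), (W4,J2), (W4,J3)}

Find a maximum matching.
Matching: {(W1,J3), (W3,J1), (W4,J2)}

Maximum matching (size 3):
  W1 → J3
  W3 → J1
  W4 → J2

Each worker is assigned to at most one job, and each job to at most one worker.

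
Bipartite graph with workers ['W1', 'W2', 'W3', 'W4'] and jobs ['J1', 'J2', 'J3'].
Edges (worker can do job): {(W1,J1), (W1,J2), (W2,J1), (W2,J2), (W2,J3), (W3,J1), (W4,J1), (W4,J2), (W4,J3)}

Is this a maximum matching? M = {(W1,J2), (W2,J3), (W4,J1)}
Yes, size 3 is maximum

Proposed matching has size 3.
Maximum matching size for this graph: 3.

This is a maximum matching.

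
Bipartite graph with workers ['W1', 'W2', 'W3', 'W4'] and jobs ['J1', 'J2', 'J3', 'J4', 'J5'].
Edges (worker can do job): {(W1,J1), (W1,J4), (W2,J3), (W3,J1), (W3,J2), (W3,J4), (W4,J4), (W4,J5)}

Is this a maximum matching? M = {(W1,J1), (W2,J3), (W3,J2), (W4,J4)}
Yes, size 4 is maximum

Proposed matching has size 4.
Maximum matching size for this graph: 4.

This is a maximum matching.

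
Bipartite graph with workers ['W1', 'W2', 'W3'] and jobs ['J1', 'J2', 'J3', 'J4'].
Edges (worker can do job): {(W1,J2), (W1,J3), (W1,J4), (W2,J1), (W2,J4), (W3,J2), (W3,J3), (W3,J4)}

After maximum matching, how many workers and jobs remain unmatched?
Unmatched: 0 workers, 1 jobs

Maximum matching size: 3
Workers: 3 total, 3 matched, 0 unmatched
Jobs: 4 total, 3 matched, 1 unmatched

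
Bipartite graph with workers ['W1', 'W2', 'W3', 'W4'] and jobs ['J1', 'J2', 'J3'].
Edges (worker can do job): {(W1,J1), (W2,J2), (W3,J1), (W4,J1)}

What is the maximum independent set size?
Maximum independent set = 5

By König's theorem:
- Min vertex cover = Max matching = 2
- Max independent set = Total vertices - Min vertex cover
- Max independent set = 7 - 2 = 5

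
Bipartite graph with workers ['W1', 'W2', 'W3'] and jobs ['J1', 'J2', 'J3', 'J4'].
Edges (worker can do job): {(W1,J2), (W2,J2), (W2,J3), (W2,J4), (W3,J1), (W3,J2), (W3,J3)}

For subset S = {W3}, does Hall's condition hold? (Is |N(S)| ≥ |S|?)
Yes: |N(S)| = 3, |S| = 1

Subset S = {W3}
Neighbors N(S) = {J1, J2, J3}

|N(S)| = 3, |S| = 1
Hall's condition: |N(S)| ≥ |S| is satisfied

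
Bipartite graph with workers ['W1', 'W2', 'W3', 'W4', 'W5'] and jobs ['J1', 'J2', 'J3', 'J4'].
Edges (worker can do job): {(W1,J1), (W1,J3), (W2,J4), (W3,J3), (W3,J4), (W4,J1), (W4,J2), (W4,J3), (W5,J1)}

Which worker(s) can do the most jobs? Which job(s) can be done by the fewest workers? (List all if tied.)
Most versatile: W4 (3 jobs); Least covered: J2 (1 workers)

Worker degrees (jobs they can do): W1:2, W2:1, W3:2, W4:3, W5:1
Job degrees (workers who can do it): J1:3, J2:1, J3:3, J4:2

Maximum worker degree is 3, achieved by: W4
Minimum job degree is 1, achieved by: J2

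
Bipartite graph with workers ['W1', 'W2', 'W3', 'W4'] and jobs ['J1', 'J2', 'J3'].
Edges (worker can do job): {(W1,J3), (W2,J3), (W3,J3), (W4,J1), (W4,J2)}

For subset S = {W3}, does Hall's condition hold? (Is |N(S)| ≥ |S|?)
Yes: |N(S)| = 1, |S| = 1

Subset S = {W3}
Neighbors N(S) = {J3}

|N(S)| = 1, |S| = 1
Hall's condition: |N(S)| ≥ |S| is satisfied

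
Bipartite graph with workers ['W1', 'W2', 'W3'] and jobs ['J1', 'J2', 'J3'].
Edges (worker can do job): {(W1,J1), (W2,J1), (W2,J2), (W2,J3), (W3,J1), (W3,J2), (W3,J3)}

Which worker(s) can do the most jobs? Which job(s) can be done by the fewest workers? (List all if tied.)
Most versatile: W2, W3 (3 jobs); Least covered: J2, J3 (2 workers)

Worker degrees (jobs they can do): W1:1, W2:3, W3:3
Job degrees (workers who can do it): J1:3, J2:2, J3:2

Maximum worker degree is 3, achieved by: W2, W3
Minimum job degree is 2, achieved by: J2, J3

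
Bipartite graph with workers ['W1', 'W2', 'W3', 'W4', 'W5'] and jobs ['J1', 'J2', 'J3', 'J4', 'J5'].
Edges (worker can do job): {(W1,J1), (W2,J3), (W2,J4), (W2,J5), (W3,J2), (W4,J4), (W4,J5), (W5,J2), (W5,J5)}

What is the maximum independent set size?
Maximum independent set = 5

By König's theorem:
- Min vertex cover = Max matching = 5
- Max independent set = Total vertices - Min vertex cover
- Max independent set = 10 - 5 = 5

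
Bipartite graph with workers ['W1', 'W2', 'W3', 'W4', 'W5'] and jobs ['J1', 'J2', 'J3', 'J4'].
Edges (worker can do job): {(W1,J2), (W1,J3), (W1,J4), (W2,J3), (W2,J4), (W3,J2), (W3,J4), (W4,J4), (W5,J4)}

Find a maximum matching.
Matching: {(W1,J2), (W2,J3), (W3,J4)}

Maximum matching (size 3):
  W1 → J2
  W2 → J3
  W3 → J4

Each worker is assigned to at most one job, and each job to at most one worker.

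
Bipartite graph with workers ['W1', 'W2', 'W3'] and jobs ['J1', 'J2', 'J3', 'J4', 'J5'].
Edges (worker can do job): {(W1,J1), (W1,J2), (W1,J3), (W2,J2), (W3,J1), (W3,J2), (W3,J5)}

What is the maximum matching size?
Maximum matching size = 3

Maximum matching: {(W1,J1), (W2,J2), (W3,J5)}
Size: 3

This assigns 3 workers to 3 distinct jobs.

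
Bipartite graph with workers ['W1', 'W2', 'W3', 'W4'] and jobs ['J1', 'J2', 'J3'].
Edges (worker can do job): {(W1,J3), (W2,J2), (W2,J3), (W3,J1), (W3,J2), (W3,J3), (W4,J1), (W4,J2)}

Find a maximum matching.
Matching: {(W1,J3), (W3,J2), (W4,J1)}

Maximum matching (size 3):
  W1 → J3
  W3 → J2
  W4 → J1

Each worker is assigned to at most one job, and each job to at most one worker.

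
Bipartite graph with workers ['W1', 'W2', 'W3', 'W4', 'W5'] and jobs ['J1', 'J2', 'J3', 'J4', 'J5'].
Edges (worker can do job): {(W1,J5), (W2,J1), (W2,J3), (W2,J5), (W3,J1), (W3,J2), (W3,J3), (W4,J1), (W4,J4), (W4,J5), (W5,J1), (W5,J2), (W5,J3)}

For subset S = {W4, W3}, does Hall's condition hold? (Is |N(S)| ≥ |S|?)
Yes: |N(S)| = 5, |S| = 2

Subset S = {W4, W3}
Neighbors N(S) = {J1, J2, J3, J4, J5}

|N(S)| = 5, |S| = 2
Hall's condition: |N(S)| ≥ |S| is satisfied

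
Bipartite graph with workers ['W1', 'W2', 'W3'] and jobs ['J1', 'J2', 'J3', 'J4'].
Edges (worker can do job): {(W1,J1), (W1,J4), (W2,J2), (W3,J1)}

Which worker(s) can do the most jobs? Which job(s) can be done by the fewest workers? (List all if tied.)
Most versatile: W1 (2 jobs); Least covered: J3 (0 workers)

Worker degrees (jobs they can do): W1:2, W2:1, W3:1
Job degrees (workers who can do it): J1:2, J2:1, J3:0, J4:1

Maximum worker degree is 2, achieved by: W1
Minimum job degree is 0, achieved by: J3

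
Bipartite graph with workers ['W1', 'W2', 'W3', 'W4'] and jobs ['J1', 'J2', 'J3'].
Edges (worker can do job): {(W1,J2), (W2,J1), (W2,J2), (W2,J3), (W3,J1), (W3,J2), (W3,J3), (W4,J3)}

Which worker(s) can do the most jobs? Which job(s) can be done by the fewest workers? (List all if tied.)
Most versatile: W2, W3 (3 jobs); Least covered: J1 (2 workers)

Worker degrees (jobs they can do): W1:1, W2:3, W3:3, W4:1
Job degrees (workers who can do it): J1:2, J2:3, J3:3

Maximum worker degree is 3, achieved by: W2, W3
Minimum job degree is 2, achieved by: J1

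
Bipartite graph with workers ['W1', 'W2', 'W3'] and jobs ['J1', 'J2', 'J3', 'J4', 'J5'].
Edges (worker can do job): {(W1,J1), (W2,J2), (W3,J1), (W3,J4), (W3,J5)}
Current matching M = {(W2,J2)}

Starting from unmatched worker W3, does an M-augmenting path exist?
Yes: W3 → J5

An M-augmenting path alternates non-matching / matching edges, starting and ending at unmatched vertices.
Path: W3 → J5
(J5 is unmatched in M, so the path is augmenting.)
Flipping edges along this path would increase |M| from 1 to 2.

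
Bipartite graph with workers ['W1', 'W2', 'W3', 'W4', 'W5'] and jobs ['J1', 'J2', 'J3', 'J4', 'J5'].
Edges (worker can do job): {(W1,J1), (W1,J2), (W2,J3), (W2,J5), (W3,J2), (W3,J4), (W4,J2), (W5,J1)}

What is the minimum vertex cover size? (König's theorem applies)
Minimum vertex cover size = 4

By König's theorem: in bipartite graphs,
min vertex cover = max matching = 4

Maximum matching has size 4, so minimum vertex cover also has size 4.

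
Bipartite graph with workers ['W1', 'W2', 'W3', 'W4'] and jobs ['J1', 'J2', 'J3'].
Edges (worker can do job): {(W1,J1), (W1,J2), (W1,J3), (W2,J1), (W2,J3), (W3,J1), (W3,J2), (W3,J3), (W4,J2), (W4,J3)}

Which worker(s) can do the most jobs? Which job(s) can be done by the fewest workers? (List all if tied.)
Most versatile: W1, W3 (3 jobs); Least covered: J1, J2 (3 workers)

Worker degrees (jobs they can do): W1:3, W2:2, W3:3, W4:2
Job degrees (workers who can do it): J1:3, J2:3, J3:4

Maximum worker degree is 3, achieved by: W1, W3
Minimum job degree is 3, achieved by: J1, J2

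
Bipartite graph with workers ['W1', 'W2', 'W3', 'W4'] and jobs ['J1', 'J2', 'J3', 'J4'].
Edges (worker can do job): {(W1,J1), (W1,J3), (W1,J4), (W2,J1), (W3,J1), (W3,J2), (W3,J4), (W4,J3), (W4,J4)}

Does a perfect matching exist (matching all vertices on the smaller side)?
Yes, perfect matching exists (size 4)

Perfect matching: {(W1,J3), (W2,J1), (W3,J2), (W4,J4)}
All 4 vertices on the smaller side are matched.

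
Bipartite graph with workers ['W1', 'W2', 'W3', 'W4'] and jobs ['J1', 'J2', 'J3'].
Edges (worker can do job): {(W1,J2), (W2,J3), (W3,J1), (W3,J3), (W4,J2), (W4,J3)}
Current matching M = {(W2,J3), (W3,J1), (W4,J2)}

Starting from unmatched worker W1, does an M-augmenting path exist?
No augmenting path from W1

Alternating search from W1 reaches jobs: {J2, J3}.
Every reachable job is already matched in M, and following those matched edges back to workers exposes no further unvisited jobs.
No M-augmenting path from W1 exists.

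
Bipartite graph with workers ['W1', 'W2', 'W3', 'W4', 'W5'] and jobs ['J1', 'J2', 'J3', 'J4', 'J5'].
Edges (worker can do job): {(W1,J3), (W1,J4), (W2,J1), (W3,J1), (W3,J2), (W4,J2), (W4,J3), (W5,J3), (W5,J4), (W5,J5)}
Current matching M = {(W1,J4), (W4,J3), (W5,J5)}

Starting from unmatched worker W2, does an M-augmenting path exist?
Yes: W2 → J1

An M-augmenting path alternates non-matching / matching edges, starting and ending at unmatched vertices.
Path: W2 → J1
(J1 is unmatched in M, so the path is augmenting.)
Flipping edges along this path would increase |M| from 3 to 4.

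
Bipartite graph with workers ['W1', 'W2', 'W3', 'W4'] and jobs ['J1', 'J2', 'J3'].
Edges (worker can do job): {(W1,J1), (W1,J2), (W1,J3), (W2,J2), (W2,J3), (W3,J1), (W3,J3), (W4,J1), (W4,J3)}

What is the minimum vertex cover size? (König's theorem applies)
Minimum vertex cover size = 3

By König's theorem: in bipartite graphs,
min vertex cover = max matching = 3

Maximum matching has size 3, so minimum vertex cover also has size 3.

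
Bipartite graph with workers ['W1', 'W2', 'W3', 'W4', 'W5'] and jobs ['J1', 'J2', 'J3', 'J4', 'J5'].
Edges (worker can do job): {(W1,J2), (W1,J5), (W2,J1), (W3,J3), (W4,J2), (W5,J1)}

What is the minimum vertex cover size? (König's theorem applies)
Minimum vertex cover size = 4

By König's theorem: in bipartite graphs,
min vertex cover = max matching = 4

Maximum matching has size 4, so minimum vertex cover also has size 4.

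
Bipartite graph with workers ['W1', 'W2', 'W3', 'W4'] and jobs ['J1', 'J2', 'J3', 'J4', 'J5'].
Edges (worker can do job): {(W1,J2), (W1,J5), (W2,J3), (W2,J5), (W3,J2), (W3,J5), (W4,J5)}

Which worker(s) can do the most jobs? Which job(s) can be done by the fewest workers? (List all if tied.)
Most versatile: W1, W2, W3 (2 jobs); Least covered: J1, J4 (0 workers)

Worker degrees (jobs they can do): W1:2, W2:2, W3:2, W4:1
Job degrees (workers who can do it): J1:0, J2:2, J3:1, J4:0, J5:4

Maximum worker degree is 2, achieved by: W1, W2, W3
Minimum job degree is 0, achieved by: J1, J4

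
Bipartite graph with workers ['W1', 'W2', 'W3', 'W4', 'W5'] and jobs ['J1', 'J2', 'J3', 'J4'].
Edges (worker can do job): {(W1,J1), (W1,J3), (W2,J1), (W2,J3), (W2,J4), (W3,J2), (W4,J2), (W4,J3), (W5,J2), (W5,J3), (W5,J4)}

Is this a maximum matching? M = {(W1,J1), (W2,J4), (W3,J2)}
No, size 3 is not maximum

Proposed matching has size 3.
Maximum matching size for this graph: 4.

This is NOT maximum - can be improved to size 4.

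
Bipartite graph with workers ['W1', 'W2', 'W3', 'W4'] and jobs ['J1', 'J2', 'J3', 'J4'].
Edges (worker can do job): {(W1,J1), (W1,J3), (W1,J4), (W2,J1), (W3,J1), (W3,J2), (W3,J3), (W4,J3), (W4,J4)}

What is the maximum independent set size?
Maximum independent set = 4

By König's theorem:
- Min vertex cover = Max matching = 4
- Max independent set = Total vertices - Min vertex cover
- Max independent set = 8 - 4 = 4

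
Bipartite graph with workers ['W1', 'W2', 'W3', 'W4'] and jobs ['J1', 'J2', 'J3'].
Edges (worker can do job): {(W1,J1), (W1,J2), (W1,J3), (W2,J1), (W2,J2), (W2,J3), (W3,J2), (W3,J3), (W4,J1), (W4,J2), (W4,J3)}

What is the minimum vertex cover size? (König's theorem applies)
Minimum vertex cover size = 3

By König's theorem: in bipartite graphs,
min vertex cover = max matching = 3

Maximum matching has size 3, so minimum vertex cover also has size 3.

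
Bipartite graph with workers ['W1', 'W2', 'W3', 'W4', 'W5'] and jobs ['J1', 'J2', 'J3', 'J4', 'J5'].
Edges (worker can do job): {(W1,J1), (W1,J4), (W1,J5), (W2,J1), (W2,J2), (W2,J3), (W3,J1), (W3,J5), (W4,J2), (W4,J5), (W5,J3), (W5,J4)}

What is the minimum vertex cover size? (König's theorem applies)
Minimum vertex cover size = 5

By König's theorem: in bipartite graphs,
min vertex cover = max matching = 5

Maximum matching has size 5, so minimum vertex cover also has size 5.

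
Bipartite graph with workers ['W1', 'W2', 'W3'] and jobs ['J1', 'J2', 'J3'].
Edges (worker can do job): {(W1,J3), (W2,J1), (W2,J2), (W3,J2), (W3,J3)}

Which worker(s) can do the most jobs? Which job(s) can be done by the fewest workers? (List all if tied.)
Most versatile: W2, W3 (2 jobs); Least covered: J1 (1 workers)

Worker degrees (jobs they can do): W1:1, W2:2, W3:2
Job degrees (workers who can do it): J1:1, J2:2, J3:2

Maximum worker degree is 2, achieved by: W2, W3
Minimum job degree is 1, achieved by: J1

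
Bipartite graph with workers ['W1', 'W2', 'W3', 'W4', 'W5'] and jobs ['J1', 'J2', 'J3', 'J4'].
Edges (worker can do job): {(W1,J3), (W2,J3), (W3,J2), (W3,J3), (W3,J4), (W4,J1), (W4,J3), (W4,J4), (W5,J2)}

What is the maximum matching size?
Maximum matching size = 4

Maximum matching: {(W1,J3), (W3,J4), (W4,J1), (W5,J2)}
Size: 4

This assigns 4 workers to 4 distinct jobs.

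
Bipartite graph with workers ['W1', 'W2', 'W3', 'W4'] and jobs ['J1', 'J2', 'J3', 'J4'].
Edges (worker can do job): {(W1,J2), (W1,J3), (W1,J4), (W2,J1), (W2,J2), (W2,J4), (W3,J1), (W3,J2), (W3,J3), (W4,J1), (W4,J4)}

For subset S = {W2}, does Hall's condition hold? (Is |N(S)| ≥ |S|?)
Yes: |N(S)| = 3, |S| = 1

Subset S = {W2}
Neighbors N(S) = {J1, J2, J4}

|N(S)| = 3, |S| = 1
Hall's condition: |N(S)| ≥ |S| is satisfied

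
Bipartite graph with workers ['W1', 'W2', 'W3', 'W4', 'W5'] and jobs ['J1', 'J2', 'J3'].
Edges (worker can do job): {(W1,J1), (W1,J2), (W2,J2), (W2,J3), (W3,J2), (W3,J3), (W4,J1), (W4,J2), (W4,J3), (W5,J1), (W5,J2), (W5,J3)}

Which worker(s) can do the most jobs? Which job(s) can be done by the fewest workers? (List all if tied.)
Most versatile: W4, W5 (3 jobs); Least covered: J1 (3 workers)

Worker degrees (jobs they can do): W1:2, W2:2, W3:2, W4:3, W5:3
Job degrees (workers who can do it): J1:3, J2:5, J3:4

Maximum worker degree is 3, achieved by: W4, W5
Minimum job degree is 3, achieved by: J1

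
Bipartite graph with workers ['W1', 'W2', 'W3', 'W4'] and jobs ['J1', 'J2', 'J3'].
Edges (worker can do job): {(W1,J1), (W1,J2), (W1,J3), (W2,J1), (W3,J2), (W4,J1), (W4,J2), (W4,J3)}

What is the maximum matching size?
Maximum matching size = 3

Maximum matching: {(W1,J3), (W3,J2), (W4,J1)}
Size: 3

This assigns 3 workers to 3 distinct jobs.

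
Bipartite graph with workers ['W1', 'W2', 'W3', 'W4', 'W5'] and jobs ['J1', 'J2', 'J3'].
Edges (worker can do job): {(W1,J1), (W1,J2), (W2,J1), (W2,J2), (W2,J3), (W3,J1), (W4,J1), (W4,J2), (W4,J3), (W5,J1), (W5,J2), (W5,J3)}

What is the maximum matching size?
Maximum matching size = 3

Maximum matching: {(W3,J1), (W4,J2), (W5,J3)}
Size: 3

This assigns 3 workers to 3 distinct jobs.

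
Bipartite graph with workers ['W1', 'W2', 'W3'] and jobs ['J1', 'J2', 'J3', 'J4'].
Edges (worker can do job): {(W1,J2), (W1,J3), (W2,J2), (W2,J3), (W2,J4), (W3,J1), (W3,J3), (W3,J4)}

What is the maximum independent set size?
Maximum independent set = 4

By König's theorem:
- Min vertex cover = Max matching = 3
- Max independent set = Total vertices - Min vertex cover
- Max independent set = 7 - 3 = 4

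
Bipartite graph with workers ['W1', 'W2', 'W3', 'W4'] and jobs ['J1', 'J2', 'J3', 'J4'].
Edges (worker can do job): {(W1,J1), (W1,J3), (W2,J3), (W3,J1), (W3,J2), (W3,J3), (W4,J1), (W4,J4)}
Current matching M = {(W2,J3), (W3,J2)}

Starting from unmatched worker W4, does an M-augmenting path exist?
Yes: W4 → J4

An M-augmenting path alternates non-matching / matching edges, starting and ending at unmatched vertices.
Path: W4 → J4
(J4 is unmatched in M, so the path is augmenting.)
Flipping edges along this path would increase |M| from 2 to 3.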